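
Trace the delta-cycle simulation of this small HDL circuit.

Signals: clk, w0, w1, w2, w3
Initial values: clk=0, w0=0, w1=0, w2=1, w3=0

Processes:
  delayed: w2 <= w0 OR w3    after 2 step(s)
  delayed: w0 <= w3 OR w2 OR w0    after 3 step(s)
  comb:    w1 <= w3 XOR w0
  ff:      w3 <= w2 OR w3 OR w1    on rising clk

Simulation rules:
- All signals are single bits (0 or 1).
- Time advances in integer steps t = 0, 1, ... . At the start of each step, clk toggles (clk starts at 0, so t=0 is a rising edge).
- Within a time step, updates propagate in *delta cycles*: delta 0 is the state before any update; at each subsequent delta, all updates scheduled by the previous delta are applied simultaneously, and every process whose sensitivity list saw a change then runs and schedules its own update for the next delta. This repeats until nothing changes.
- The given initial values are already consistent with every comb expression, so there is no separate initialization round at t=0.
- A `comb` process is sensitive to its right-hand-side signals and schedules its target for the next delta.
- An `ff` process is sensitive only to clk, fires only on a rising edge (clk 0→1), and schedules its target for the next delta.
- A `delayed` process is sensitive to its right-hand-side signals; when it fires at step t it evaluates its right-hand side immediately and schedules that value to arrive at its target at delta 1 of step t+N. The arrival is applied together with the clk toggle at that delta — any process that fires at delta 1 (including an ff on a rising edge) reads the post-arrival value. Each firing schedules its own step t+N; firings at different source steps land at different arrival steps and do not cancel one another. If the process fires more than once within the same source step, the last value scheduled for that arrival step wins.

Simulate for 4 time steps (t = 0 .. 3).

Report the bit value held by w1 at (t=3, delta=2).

t0.Δ0 w1=0 w3=0 w2=1 clk=0 w0=0
t0.Δ1 w1=0 w3=0 w2=1 clk=1 w0=0
t0.Δ2 w1=0 w3=1 w2=1 clk=1 w0=0
t0.Δ3 w1=1 w3=1 w2=1 clk=1 w0=0
t1.Δ0 w1=1 w3=1 w2=1 clk=1 w0=0
t1.Δ1 w1=1 w3=1 w2=1 clk=0 w0=0
t2.Δ0 w1=1 w3=1 w2=1 clk=0 w0=0
t2.Δ1 w1=1 w3=1 w2=1 clk=1 w0=0
t3.Δ0 w1=1 w3=1 w2=1 clk=1 w0=0
t3.Δ1 w1=1 w3=1 w2=1 clk=0 w0=1
t3.Δ2 w1=0 w3=1 w2=1 clk=0 w0=1

0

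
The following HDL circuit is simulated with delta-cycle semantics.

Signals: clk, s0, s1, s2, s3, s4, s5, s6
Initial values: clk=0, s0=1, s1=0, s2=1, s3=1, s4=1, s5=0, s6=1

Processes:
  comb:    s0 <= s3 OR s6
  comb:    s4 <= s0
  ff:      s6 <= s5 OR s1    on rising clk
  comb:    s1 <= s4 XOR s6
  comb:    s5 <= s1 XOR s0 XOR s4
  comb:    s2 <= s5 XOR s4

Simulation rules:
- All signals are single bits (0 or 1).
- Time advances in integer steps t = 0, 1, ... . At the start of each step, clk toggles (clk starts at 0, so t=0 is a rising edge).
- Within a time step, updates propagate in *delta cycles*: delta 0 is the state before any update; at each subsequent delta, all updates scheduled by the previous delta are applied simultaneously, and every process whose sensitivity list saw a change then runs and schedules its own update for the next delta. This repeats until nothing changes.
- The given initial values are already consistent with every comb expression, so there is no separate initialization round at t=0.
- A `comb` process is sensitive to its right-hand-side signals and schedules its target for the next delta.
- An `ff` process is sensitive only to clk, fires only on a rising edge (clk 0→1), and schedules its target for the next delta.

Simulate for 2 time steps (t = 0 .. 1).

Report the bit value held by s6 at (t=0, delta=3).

0

t0.Δ0 clk=0 s1=0 s2=1 s5=0 s4=1 s3=1 s0=1 s6=1
t0.Δ1 clk=1 s1=0 s2=1 s5=0 s4=1 s3=1 s0=1 s6=1
t0.Δ2 clk=1 s1=0 s2=1 s5=0 s4=1 s3=1 s0=1 s6=0
t0.Δ3 clk=1 s1=1 s2=1 s5=0 s4=1 s3=1 s0=1 s6=0
t0.Δ4 clk=1 s1=1 s2=1 s5=1 s4=1 s3=1 s0=1 s6=0
t0.Δ5 clk=1 s1=1 s2=0 s5=1 s4=1 s3=1 s0=1 s6=0
t1.Δ0 clk=1 s1=1 s2=0 s5=1 s4=1 s3=1 s0=1 s6=0
t1.Δ1 clk=0 s1=1 s2=0 s5=1 s4=1 s3=1 s0=1 s6=0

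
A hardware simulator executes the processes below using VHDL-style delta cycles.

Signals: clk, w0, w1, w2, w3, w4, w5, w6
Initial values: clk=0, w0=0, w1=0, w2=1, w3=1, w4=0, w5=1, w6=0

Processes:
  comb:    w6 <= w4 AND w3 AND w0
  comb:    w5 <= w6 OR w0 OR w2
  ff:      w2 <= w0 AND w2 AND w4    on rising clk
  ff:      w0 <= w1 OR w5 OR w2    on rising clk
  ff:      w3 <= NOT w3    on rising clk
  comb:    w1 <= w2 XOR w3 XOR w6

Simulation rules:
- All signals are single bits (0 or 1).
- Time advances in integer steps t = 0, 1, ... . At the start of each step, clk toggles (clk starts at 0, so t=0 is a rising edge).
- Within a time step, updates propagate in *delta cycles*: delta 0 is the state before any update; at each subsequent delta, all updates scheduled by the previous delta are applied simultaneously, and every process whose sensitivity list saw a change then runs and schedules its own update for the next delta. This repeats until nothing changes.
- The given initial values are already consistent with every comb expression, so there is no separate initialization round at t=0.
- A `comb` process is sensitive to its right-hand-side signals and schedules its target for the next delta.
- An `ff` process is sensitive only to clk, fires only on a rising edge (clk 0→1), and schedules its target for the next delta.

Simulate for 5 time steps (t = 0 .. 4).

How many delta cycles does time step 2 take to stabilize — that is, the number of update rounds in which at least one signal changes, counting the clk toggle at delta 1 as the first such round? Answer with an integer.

t=0 Δ0: w4=0 w0=0 w6=0 w2=1 clk=0 w3=1 w5=1 w1=0
  Δ1: clk:0→1
  Δ2: w0:0→1, w2:1→0, w3:1→0
  (2Δ to stable)
t=1 Δ0: w4=0 w0=1 w6=0 w2=0 clk=1 w3=0 w5=1 w1=0
  Δ1: clk:1→0
  (1Δ to stable)
t=2 Δ0: w4=0 w0=1 w6=0 w2=0 clk=0 w3=0 w5=1 w1=0
  Δ1: clk:0→1
  Δ2: w3:0→1
  Δ3: w1:0→1
  (3Δ to stable)
t=3 Δ0: w4=0 w0=1 w6=0 w2=0 clk=1 w3=1 w5=1 w1=1
  Δ1: clk:1→0
  (1Δ to stable)
t=4 Δ0: w4=0 w0=1 w6=0 w2=0 clk=0 w3=1 w5=1 w1=1
  Δ1: clk:0→1
  Δ2: w3:1→0
  Δ3: w1:1→0
  (3Δ to stable)

3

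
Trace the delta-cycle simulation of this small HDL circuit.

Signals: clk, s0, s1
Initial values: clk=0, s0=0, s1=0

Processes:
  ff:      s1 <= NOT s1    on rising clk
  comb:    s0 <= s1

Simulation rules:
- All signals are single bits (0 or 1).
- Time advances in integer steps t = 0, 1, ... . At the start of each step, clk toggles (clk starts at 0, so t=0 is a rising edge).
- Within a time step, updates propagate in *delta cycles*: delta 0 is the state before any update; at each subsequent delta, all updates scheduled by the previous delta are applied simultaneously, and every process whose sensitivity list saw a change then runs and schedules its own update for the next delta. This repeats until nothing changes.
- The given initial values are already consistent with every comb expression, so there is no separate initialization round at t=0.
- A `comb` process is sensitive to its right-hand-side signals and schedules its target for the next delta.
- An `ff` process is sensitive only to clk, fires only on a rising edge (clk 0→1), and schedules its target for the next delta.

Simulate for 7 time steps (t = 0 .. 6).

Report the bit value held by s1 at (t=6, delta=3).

[bits: clk,s0,s1]
t=0: Δ0=000 Δ1=100 Δ2=101 Δ3=111 | 3Δ
t=1: Δ0=111 Δ1=011 | 1Δ
t=2: Δ0=011 Δ1=111 Δ2=110 Δ3=100 | 3Δ
t=3: Δ0=100 Δ1=000 | 1Δ
t=4: Δ0=000 Δ1=100 Δ2=101 Δ3=111 | 3Δ
t=5: Δ0=111 Δ1=011 | 1Δ
t=6: Δ0=011 Δ1=111 Δ2=110 Δ3=100 | 3Δ

0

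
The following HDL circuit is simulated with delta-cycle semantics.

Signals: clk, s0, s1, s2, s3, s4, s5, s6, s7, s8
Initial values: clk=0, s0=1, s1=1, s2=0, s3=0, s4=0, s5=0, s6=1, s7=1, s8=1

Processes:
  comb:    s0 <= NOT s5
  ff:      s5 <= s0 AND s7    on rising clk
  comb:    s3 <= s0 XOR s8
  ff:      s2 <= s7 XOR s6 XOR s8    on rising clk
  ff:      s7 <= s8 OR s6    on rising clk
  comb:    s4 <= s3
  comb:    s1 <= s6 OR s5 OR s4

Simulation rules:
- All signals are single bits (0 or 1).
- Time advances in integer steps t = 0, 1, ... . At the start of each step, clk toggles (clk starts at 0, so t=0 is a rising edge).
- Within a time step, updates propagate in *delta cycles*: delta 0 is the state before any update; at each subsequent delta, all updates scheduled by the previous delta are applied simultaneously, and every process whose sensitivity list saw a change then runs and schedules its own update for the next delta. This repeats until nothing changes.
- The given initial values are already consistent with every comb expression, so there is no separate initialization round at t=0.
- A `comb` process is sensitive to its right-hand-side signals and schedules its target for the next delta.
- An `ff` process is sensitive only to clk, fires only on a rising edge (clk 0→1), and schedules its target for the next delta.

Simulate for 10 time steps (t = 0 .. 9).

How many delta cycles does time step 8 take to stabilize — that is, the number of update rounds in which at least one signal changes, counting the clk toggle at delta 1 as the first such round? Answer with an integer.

t=0 Δ0: s1=1 s6=1 s5=0 s8=1 s3=0 s7=1 clk=0 s0=1 s2=0 s4=0
  Δ1: clk:0→1
  Δ2: s5:0→1, s2:0→1
  Δ3: s0:1→0
  Δ4: s3:0→1
  Δ5: s4:0→1
  (5Δ to stable)
t=1 Δ0: s1=1 s6=1 s5=1 s8=1 s3=1 s7=1 clk=1 s0=0 s2=1 s4=1
  Δ1: clk:1→0
  (1Δ to stable)
t=2 Δ0: s1=1 s6=1 s5=1 s8=1 s3=1 s7=1 clk=0 s0=0 s2=1 s4=1
  Δ1: clk:0→1
  Δ2: s5:1→0
  Δ3: s0:0→1
  Δ4: s3:1→0
  Δ5: s4:1→0
  (5Δ to stable)
t=3 Δ0: s1=1 s6=1 s5=0 s8=1 s3=0 s7=1 clk=1 s0=1 s2=1 s4=0
  Δ1: clk:1→0
  (1Δ to stable)
t=4 Δ0: s1=1 s6=1 s5=0 s8=1 s3=0 s7=1 clk=0 s0=1 s2=1 s4=0
  Δ1: clk:0→1
  Δ2: s5:0→1
  Δ3: s0:1→0
  Δ4: s3:0→1
  Δ5: s4:0→1
  (5Δ to stable)
t=5 Δ0: s1=1 s6=1 s5=1 s8=1 s3=1 s7=1 clk=1 s0=0 s2=1 s4=1
  Δ1: clk:1→0
  (1Δ to stable)
t=6 Δ0: s1=1 s6=1 s5=1 s8=1 s3=1 s7=1 clk=0 s0=0 s2=1 s4=1
  Δ1: clk:0→1
  Δ2: s5:1→0
  Δ3: s0:0→1
  Δ4: s3:1→0
  Δ5: s4:1→0
  (5Δ to stable)
t=7 Δ0: s1=1 s6=1 s5=0 s8=1 s3=0 s7=1 clk=1 s0=1 s2=1 s4=0
  Δ1: clk:1→0
  (1Δ to stable)
t=8 Δ0: s1=1 s6=1 s5=0 s8=1 s3=0 s7=1 clk=0 s0=1 s2=1 s4=0
  Δ1: clk:0→1
  Δ2: s5:0→1
  Δ3: s0:1→0
  Δ4: s3:0→1
  Δ5: s4:0→1
  (5Δ to stable)
t=9 Δ0: s1=1 s6=1 s5=1 s8=1 s3=1 s7=1 clk=1 s0=0 s2=1 s4=1
  Δ1: clk:1→0
  (1Δ to stable)

5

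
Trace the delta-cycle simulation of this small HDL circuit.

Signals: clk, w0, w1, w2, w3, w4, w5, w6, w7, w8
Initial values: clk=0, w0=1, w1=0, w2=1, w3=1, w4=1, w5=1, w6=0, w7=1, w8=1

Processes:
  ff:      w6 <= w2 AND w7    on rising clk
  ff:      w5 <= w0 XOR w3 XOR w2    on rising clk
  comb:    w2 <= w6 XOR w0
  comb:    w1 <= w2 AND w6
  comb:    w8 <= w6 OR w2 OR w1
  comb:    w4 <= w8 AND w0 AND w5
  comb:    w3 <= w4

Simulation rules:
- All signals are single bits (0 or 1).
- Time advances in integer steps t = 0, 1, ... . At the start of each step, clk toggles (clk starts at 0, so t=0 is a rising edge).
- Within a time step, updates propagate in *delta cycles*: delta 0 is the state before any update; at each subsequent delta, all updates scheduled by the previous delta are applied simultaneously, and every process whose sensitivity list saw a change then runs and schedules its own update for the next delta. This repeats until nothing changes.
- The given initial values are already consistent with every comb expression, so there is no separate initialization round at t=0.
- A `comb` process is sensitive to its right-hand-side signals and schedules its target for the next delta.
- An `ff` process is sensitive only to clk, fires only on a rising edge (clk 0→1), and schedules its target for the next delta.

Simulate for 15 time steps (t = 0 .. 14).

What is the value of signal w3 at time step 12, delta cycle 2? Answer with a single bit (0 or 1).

t0.Δ0 w4=1 w8=1 w3=1 w1=0 w7=1 clk=0 w6=0 w5=1 w0=1 w2=1
t0.Δ1 w4=1 w8=1 w3=1 w1=0 w7=1 clk=1 w6=0 w5=1 w0=1 w2=1
t0.Δ2 w4=1 w8=1 w3=1 w1=0 w7=1 clk=1 w6=1 w5=1 w0=1 w2=1
t0.Δ3 w4=1 w8=1 w3=1 w1=1 w7=1 clk=1 w6=1 w5=1 w0=1 w2=0
t0.Δ4 w4=1 w8=1 w3=1 w1=0 w7=1 clk=1 w6=1 w5=1 w0=1 w2=0
t1.Δ0 w4=1 w8=1 w3=1 w1=0 w7=1 clk=1 w6=1 w5=1 w0=1 w2=0
t1.Δ1 w4=1 w8=1 w3=1 w1=0 w7=1 clk=0 w6=1 w5=1 w0=1 w2=0
t2.Δ0 w4=1 w8=1 w3=1 w1=0 w7=1 clk=0 w6=1 w5=1 w0=1 w2=0
t2.Δ1 w4=1 w8=1 w3=1 w1=0 w7=1 clk=1 w6=1 w5=1 w0=1 w2=0
t2.Δ2 w4=1 w8=1 w3=1 w1=0 w7=1 clk=1 w6=0 w5=0 w0=1 w2=0
t2.Δ3 w4=0 w8=0 w3=1 w1=0 w7=1 clk=1 w6=0 w5=0 w0=1 w2=1
t2.Δ4 w4=0 w8=1 w3=0 w1=0 w7=1 clk=1 w6=0 w5=0 w0=1 w2=1
t3.Δ0 w4=0 w8=1 w3=0 w1=0 w7=1 clk=1 w6=0 w5=0 w0=1 w2=1
t3.Δ1 w4=0 w8=1 w3=0 w1=0 w7=1 clk=0 w6=0 w5=0 w0=1 w2=1
t4.Δ0 w4=0 w8=1 w3=0 w1=0 w7=1 clk=0 w6=0 w5=0 w0=1 w2=1
t4.Δ1 w4=0 w8=1 w3=0 w1=0 w7=1 clk=1 w6=0 w5=0 w0=1 w2=1
t4.Δ2 w4=0 w8=1 w3=0 w1=0 w7=1 clk=1 w6=1 w5=0 w0=1 w2=1
t4.Δ3 w4=0 w8=1 w3=0 w1=1 w7=1 clk=1 w6=1 w5=0 w0=1 w2=0
t4.Δ4 w4=0 w8=1 w3=0 w1=0 w7=1 clk=1 w6=1 w5=0 w0=1 w2=0
t5.Δ0 w4=0 w8=1 w3=0 w1=0 w7=1 clk=1 w6=1 w5=0 w0=1 w2=0
t5.Δ1 w4=0 w8=1 w3=0 w1=0 w7=1 clk=0 w6=1 w5=0 w0=1 w2=0
t6.Δ0 w4=0 w8=1 w3=0 w1=0 w7=1 clk=0 w6=1 w5=0 w0=1 w2=0
t6.Δ1 w4=0 w8=1 w3=0 w1=0 w7=1 clk=1 w6=1 w5=0 w0=1 w2=0
t6.Δ2 w4=0 w8=1 w3=0 w1=0 w7=1 clk=1 w6=0 w5=1 w0=1 w2=0
t6.Δ3 w4=1 w8=0 w3=0 w1=0 w7=1 clk=1 w6=0 w5=1 w0=1 w2=1
t6.Δ4 w4=0 w8=1 w3=1 w1=0 w7=1 clk=1 w6=0 w5=1 w0=1 w2=1
t6.Δ5 w4=1 w8=1 w3=0 w1=0 w7=1 clk=1 w6=0 w5=1 w0=1 w2=1
t6.Δ6 w4=1 w8=1 w3=1 w1=0 w7=1 clk=1 w6=0 w5=1 w0=1 w2=1
t7.Δ0 w4=1 w8=1 w3=1 w1=0 w7=1 clk=1 w6=0 w5=1 w0=1 w2=1
t7.Δ1 w4=1 w8=1 w3=1 w1=0 w7=1 clk=0 w6=0 w5=1 w0=1 w2=1
t8.Δ0 w4=1 w8=1 w3=1 w1=0 w7=1 clk=0 w6=0 w5=1 w0=1 w2=1
t8.Δ1 w4=1 w8=1 w3=1 w1=0 w7=1 clk=1 w6=0 w5=1 w0=1 w2=1
t8.Δ2 w4=1 w8=1 w3=1 w1=0 w7=1 clk=1 w6=1 w5=1 w0=1 w2=1
t8.Δ3 w4=1 w8=1 w3=1 w1=1 w7=1 clk=1 w6=1 w5=1 w0=1 w2=0
t8.Δ4 w4=1 w8=1 w3=1 w1=0 w7=1 clk=1 w6=1 w5=1 w0=1 w2=0
t9.Δ0 w4=1 w8=1 w3=1 w1=0 w7=1 clk=1 w6=1 w5=1 w0=1 w2=0
t9.Δ1 w4=1 w8=1 w3=1 w1=0 w7=1 clk=0 w6=1 w5=1 w0=1 w2=0
t10.Δ0 w4=1 w8=1 w3=1 w1=0 w7=1 clk=0 w6=1 w5=1 w0=1 w2=0
t10.Δ1 w4=1 w8=1 w3=1 w1=0 w7=1 clk=1 w6=1 w5=1 w0=1 w2=0
t10.Δ2 w4=1 w8=1 w3=1 w1=0 w7=1 clk=1 w6=0 w5=0 w0=1 w2=0
t10.Δ3 w4=0 w8=0 w3=1 w1=0 w7=1 clk=1 w6=0 w5=0 w0=1 w2=1
t10.Δ4 w4=0 w8=1 w3=0 w1=0 w7=1 clk=1 w6=0 w5=0 w0=1 w2=1
t11.Δ0 w4=0 w8=1 w3=0 w1=0 w7=1 clk=1 w6=0 w5=0 w0=1 w2=1
t11.Δ1 w4=0 w8=1 w3=0 w1=0 w7=1 clk=0 w6=0 w5=0 w0=1 w2=1
t12.Δ0 w4=0 w8=1 w3=0 w1=0 w7=1 clk=0 w6=0 w5=0 w0=1 w2=1
t12.Δ1 w4=0 w8=1 w3=0 w1=0 w7=1 clk=1 w6=0 w5=0 w0=1 w2=1
t12.Δ2 w4=0 w8=1 w3=0 w1=0 w7=1 clk=1 w6=1 w5=0 w0=1 w2=1
t12.Δ3 w4=0 w8=1 w3=0 w1=1 w7=1 clk=1 w6=1 w5=0 w0=1 w2=0
t12.Δ4 w4=0 w8=1 w3=0 w1=0 w7=1 clk=1 w6=1 w5=0 w0=1 w2=0
t13.Δ0 w4=0 w8=1 w3=0 w1=0 w7=1 clk=1 w6=1 w5=0 w0=1 w2=0
t13.Δ1 w4=0 w8=1 w3=0 w1=0 w7=1 clk=0 w6=1 w5=0 w0=1 w2=0
t14.Δ0 w4=0 w8=1 w3=0 w1=0 w7=1 clk=0 w6=1 w5=0 w0=1 w2=0
t14.Δ1 w4=0 w8=1 w3=0 w1=0 w7=1 clk=1 w6=1 w5=0 w0=1 w2=0
t14.Δ2 w4=0 w8=1 w3=0 w1=0 w7=1 clk=1 w6=0 w5=1 w0=1 w2=0
t14.Δ3 w4=1 w8=0 w3=0 w1=0 w7=1 clk=1 w6=0 w5=1 w0=1 w2=1
t14.Δ4 w4=0 w8=1 w3=1 w1=0 w7=1 clk=1 w6=0 w5=1 w0=1 w2=1
t14.Δ5 w4=1 w8=1 w3=0 w1=0 w7=1 clk=1 w6=0 w5=1 w0=1 w2=1
t14.Δ6 w4=1 w8=1 w3=1 w1=0 w7=1 clk=1 w6=0 w5=1 w0=1 w2=1

0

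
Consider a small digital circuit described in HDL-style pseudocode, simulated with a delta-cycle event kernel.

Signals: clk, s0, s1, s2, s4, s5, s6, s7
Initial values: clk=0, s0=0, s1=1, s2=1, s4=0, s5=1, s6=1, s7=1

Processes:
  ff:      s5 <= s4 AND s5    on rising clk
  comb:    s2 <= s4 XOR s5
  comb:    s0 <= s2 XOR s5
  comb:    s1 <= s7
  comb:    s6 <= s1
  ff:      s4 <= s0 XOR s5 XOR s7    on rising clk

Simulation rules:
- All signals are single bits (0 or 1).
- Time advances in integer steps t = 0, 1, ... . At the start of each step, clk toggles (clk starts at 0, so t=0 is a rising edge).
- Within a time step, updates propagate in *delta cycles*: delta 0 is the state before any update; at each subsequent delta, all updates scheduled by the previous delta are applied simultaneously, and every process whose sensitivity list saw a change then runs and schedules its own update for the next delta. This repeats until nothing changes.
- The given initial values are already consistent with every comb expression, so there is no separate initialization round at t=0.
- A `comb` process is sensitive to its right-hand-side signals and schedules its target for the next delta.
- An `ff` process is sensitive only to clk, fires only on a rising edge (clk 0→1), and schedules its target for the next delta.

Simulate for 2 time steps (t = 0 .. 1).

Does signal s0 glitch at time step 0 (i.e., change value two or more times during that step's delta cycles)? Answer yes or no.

yes

[bits: s1,s0,s5,s6,s4,s7,clk,s2]
t=0: Δ0=10110101 Δ1=10110111 Δ2=10010111 Δ3=11010110 Δ4=10010110 | 4Δ
t=1: Δ0=10010110 Δ1=10010100 | 1Δ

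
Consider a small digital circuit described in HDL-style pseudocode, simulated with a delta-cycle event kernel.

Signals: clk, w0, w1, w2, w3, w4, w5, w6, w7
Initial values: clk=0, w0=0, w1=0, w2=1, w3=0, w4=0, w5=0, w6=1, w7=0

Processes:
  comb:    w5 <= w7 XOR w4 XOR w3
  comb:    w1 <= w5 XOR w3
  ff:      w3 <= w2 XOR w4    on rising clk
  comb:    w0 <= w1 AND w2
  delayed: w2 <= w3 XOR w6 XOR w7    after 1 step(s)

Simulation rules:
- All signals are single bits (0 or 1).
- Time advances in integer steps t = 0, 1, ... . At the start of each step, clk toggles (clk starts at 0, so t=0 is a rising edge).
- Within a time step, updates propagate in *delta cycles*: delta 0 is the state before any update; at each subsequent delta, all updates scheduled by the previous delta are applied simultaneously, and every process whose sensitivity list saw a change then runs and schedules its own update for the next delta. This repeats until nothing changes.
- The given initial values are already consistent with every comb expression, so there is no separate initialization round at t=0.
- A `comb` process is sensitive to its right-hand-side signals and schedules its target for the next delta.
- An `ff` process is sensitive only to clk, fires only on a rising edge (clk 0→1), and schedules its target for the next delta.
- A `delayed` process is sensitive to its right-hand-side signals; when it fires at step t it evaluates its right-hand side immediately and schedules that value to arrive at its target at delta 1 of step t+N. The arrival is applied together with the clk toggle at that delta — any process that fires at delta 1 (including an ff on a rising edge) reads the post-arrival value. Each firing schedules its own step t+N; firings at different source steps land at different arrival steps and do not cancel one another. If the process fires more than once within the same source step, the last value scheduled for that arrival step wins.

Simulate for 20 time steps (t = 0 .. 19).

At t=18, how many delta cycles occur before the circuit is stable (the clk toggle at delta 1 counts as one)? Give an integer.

t0.Δ0 w5=0 w7=0 w6=1 w3=0 w1=0 w2=1 w4=0 w0=0 clk=0
t0.Δ1 w5=0 w7=0 w6=1 w3=0 w1=0 w2=1 w4=0 w0=0 clk=1
t0.Δ2 w5=0 w7=0 w6=1 w3=1 w1=0 w2=1 w4=0 w0=0 clk=1
t0.Δ3 w5=1 w7=0 w6=1 w3=1 w1=1 w2=1 w4=0 w0=0 clk=1
t0.Δ4 w5=1 w7=0 w6=1 w3=1 w1=0 w2=1 w4=0 w0=1 clk=1
t0.Δ5 w5=1 w7=0 w6=1 w3=1 w1=0 w2=1 w4=0 w0=0 clk=1
t1.Δ0 w5=1 w7=0 w6=1 w3=1 w1=0 w2=1 w4=0 w0=0 clk=1
t1.Δ1 w5=1 w7=0 w6=1 w3=1 w1=0 w2=0 w4=0 w0=0 clk=0
t2.Δ0 w5=1 w7=0 w6=1 w3=1 w1=0 w2=0 w4=0 w0=0 clk=0
t2.Δ1 w5=1 w7=0 w6=1 w3=1 w1=0 w2=0 w4=0 w0=0 clk=1
t2.Δ2 w5=1 w7=0 w6=1 w3=0 w1=0 w2=0 w4=0 w0=0 clk=1
t2.Δ3 w5=0 w7=0 w6=1 w3=0 w1=1 w2=0 w4=0 w0=0 clk=1
t2.Δ4 w5=0 w7=0 w6=1 w3=0 w1=0 w2=0 w4=0 w0=0 clk=1
t3.Δ0 w5=0 w7=0 w6=1 w3=0 w1=0 w2=0 w4=0 w0=0 clk=1
t3.Δ1 w5=0 w7=0 w6=1 w3=0 w1=0 w2=1 w4=0 w0=0 clk=0
t4.Δ0 w5=0 w7=0 w6=1 w3=0 w1=0 w2=1 w4=0 w0=0 clk=0
t4.Δ1 w5=0 w7=0 w6=1 w3=0 w1=0 w2=1 w4=0 w0=0 clk=1
t4.Δ2 w5=0 w7=0 w6=1 w3=1 w1=0 w2=1 w4=0 w0=0 clk=1
t4.Δ3 w5=1 w7=0 w6=1 w3=1 w1=1 w2=1 w4=0 w0=0 clk=1
t4.Δ4 w5=1 w7=0 w6=1 w3=1 w1=0 w2=1 w4=0 w0=1 clk=1
t4.Δ5 w5=1 w7=0 w6=1 w3=1 w1=0 w2=1 w4=0 w0=0 clk=1
t5.Δ0 w5=1 w7=0 w6=1 w3=1 w1=0 w2=1 w4=0 w0=0 clk=1
t5.Δ1 w5=1 w7=0 w6=1 w3=1 w1=0 w2=0 w4=0 w0=0 clk=0
t6.Δ0 w5=1 w7=0 w6=1 w3=1 w1=0 w2=0 w4=0 w0=0 clk=0
t6.Δ1 w5=1 w7=0 w6=1 w3=1 w1=0 w2=0 w4=0 w0=0 clk=1
t6.Δ2 w5=1 w7=0 w6=1 w3=0 w1=0 w2=0 w4=0 w0=0 clk=1
t6.Δ3 w5=0 w7=0 w6=1 w3=0 w1=1 w2=0 w4=0 w0=0 clk=1
t6.Δ4 w5=0 w7=0 w6=1 w3=0 w1=0 w2=0 w4=0 w0=0 clk=1
t7.Δ0 w5=0 w7=0 w6=1 w3=0 w1=0 w2=0 w4=0 w0=0 clk=1
t7.Δ1 w5=0 w7=0 w6=1 w3=0 w1=0 w2=1 w4=0 w0=0 clk=0
t8.Δ0 w5=0 w7=0 w6=1 w3=0 w1=0 w2=1 w4=0 w0=0 clk=0
t8.Δ1 w5=0 w7=0 w6=1 w3=0 w1=0 w2=1 w4=0 w0=0 clk=1
t8.Δ2 w5=0 w7=0 w6=1 w3=1 w1=0 w2=1 w4=0 w0=0 clk=1
t8.Δ3 w5=1 w7=0 w6=1 w3=1 w1=1 w2=1 w4=0 w0=0 clk=1
t8.Δ4 w5=1 w7=0 w6=1 w3=1 w1=0 w2=1 w4=0 w0=1 clk=1
t8.Δ5 w5=1 w7=0 w6=1 w3=1 w1=0 w2=1 w4=0 w0=0 clk=1
t9.Δ0 w5=1 w7=0 w6=1 w3=1 w1=0 w2=1 w4=0 w0=0 clk=1
t9.Δ1 w5=1 w7=0 w6=1 w3=1 w1=0 w2=0 w4=0 w0=0 clk=0
t10.Δ0 w5=1 w7=0 w6=1 w3=1 w1=0 w2=0 w4=0 w0=0 clk=0
t10.Δ1 w5=1 w7=0 w6=1 w3=1 w1=0 w2=0 w4=0 w0=0 clk=1
t10.Δ2 w5=1 w7=0 w6=1 w3=0 w1=0 w2=0 w4=0 w0=0 clk=1
t10.Δ3 w5=0 w7=0 w6=1 w3=0 w1=1 w2=0 w4=0 w0=0 clk=1
t10.Δ4 w5=0 w7=0 w6=1 w3=0 w1=0 w2=0 w4=0 w0=0 clk=1
t11.Δ0 w5=0 w7=0 w6=1 w3=0 w1=0 w2=0 w4=0 w0=0 clk=1
t11.Δ1 w5=0 w7=0 w6=1 w3=0 w1=0 w2=1 w4=0 w0=0 clk=0
t12.Δ0 w5=0 w7=0 w6=1 w3=0 w1=0 w2=1 w4=0 w0=0 clk=0
t12.Δ1 w5=0 w7=0 w6=1 w3=0 w1=0 w2=1 w4=0 w0=0 clk=1
t12.Δ2 w5=0 w7=0 w6=1 w3=1 w1=0 w2=1 w4=0 w0=0 clk=1
t12.Δ3 w5=1 w7=0 w6=1 w3=1 w1=1 w2=1 w4=0 w0=0 clk=1
t12.Δ4 w5=1 w7=0 w6=1 w3=1 w1=0 w2=1 w4=0 w0=1 clk=1
t12.Δ5 w5=1 w7=0 w6=1 w3=1 w1=0 w2=1 w4=0 w0=0 clk=1
t13.Δ0 w5=1 w7=0 w6=1 w3=1 w1=0 w2=1 w4=0 w0=0 clk=1
t13.Δ1 w5=1 w7=0 w6=1 w3=1 w1=0 w2=0 w4=0 w0=0 clk=0
t14.Δ0 w5=1 w7=0 w6=1 w3=1 w1=0 w2=0 w4=0 w0=0 clk=0
t14.Δ1 w5=1 w7=0 w6=1 w3=1 w1=0 w2=0 w4=0 w0=0 clk=1
t14.Δ2 w5=1 w7=0 w6=1 w3=0 w1=0 w2=0 w4=0 w0=0 clk=1
t14.Δ3 w5=0 w7=0 w6=1 w3=0 w1=1 w2=0 w4=0 w0=0 clk=1
t14.Δ4 w5=0 w7=0 w6=1 w3=0 w1=0 w2=0 w4=0 w0=0 clk=1
t15.Δ0 w5=0 w7=0 w6=1 w3=0 w1=0 w2=0 w4=0 w0=0 clk=1
t15.Δ1 w5=0 w7=0 w6=1 w3=0 w1=0 w2=1 w4=0 w0=0 clk=0
t16.Δ0 w5=0 w7=0 w6=1 w3=0 w1=0 w2=1 w4=0 w0=0 clk=0
t16.Δ1 w5=0 w7=0 w6=1 w3=0 w1=0 w2=1 w4=0 w0=0 clk=1
t16.Δ2 w5=0 w7=0 w6=1 w3=1 w1=0 w2=1 w4=0 w0=0 clk=1
t16.Δ3 w5=1 w7=0 w6=1 w3=1 w1=1 w2=1 w4=0 w0=0 clk=1
t16.Δ4 w5=1 w7=0 w6=1 w3=1 w1=0 w2=1 w4=0 w0=1 clk=1
t16.Δ5 w5=1 w7=0 w6=1 w3=1 w1=0 w2=1 w4=0 w0=0 clk=1
t17.Δ0 w5=1 w7=0 w6=1 w3=1 w1=0 w2=1 w4=0 w0=0 clk=1
t17.Δ1 w5=1 w7=0 w6=1 w3=1 w1=0 w2=0 w4=0 w0=0 clk=0
t18.Δ0 w5=1 w7=0 w6=1 w3=1 w1=0 w2=0 w4=0 w0=0 clk=0
t18.Δ1 w5=1 w7=0 w6=1 w3=1 w1=0 w2=0 w4=0 w0=0 clk=1
t18.Δ2 w5=1 w7=0 w6=1 w3=0 w1=0 w2=0 w4=0 w0=0 clk=1
t18.Δ3 w5=0 w7=0 w6=1 w3=0 w1=1 w2=0 w4=0 w0=0 clk=1
t18.Δ4 w5=0 w7=0 w6=1 w3=0 w1=0 w2=0 w4=0 w0=0 clk=1
t19.Δ0 w5=0 w7=0 w6=1 w3=0 w1=0 w2=0 w4=0 w0=0 clk=1
t19.Δ1 w5=0 w7=0 w6=1 w3=0 w1=0 w2=1 w4=0 w0=0 clk=0

4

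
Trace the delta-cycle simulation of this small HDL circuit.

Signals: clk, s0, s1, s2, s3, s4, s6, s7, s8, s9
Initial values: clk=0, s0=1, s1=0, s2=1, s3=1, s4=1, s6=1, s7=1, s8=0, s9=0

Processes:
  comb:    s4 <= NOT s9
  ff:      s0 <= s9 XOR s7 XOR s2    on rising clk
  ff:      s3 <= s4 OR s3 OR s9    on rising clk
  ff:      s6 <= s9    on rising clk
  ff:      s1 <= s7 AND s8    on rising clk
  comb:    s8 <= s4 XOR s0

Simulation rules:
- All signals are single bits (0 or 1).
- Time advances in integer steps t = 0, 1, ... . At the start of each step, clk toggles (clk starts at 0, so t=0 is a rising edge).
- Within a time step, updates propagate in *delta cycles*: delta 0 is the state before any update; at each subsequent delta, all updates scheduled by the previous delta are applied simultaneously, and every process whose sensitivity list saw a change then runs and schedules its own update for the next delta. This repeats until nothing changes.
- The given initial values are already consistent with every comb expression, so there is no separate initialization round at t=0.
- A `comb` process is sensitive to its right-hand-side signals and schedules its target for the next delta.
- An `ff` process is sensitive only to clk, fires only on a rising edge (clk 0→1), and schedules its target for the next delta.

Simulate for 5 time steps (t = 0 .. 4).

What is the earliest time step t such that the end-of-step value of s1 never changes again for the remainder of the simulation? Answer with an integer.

t=0 Δ0: s2=1 s9=0 s4=1 s8=0 s0=1 s6=1 s7=1 clk=0 s3=1 s1=0
  Δ1: clk:0→1
  Δ2: s0:1→0, s6:1→0
  Δ3: s8:0→1
  (3Δ to stable)
t=1 Δ0: s2=1 s9=0 s4=1 s8=1 s0=0 s6=0 s7=1 clk=1 s3=1 s1=0
  Δ1: clk:1→0
  (1Δ to stable)
t=2 Δ0: s2=1 s9=0 s4=1 s8=1 s0=0 s6=0 s7=1 clk=0 s3=1 s1=0
  Δ1: clk:0→1
  Δ2: s1:0→1
  (2Δ to stable)
t=3 Δ0: s2=1 s9=0 s4=1 s8=1 s0=0 s6=0 s7=1 clk=1 s3=1 s1=1
  Δ1: clk:1→0
  (1Δ to stable)
t=4 Δ0: s2=1 s9=0 s4=1 s8=1 s0=0 s6=0 s7=1 clk=0 s3=1 s1=1
  Δ1: clk:0→1
  (1Δ to stable)

2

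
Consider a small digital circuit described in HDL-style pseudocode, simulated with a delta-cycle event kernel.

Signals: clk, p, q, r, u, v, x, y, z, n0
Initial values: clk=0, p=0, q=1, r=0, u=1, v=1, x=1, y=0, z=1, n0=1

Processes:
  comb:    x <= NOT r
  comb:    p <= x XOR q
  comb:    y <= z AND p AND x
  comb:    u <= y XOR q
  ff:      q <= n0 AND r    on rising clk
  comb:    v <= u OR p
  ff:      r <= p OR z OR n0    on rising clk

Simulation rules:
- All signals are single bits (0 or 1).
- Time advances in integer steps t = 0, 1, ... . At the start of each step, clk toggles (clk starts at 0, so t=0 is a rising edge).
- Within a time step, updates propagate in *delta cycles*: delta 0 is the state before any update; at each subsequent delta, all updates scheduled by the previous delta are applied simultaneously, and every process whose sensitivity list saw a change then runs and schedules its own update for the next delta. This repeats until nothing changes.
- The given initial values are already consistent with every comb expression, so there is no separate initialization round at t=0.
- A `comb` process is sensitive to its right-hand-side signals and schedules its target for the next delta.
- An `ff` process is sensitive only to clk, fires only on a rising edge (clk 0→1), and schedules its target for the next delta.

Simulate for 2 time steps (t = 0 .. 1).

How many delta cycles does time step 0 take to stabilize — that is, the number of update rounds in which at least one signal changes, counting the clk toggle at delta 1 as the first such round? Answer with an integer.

5

t0.Δ0 q=1 x=1 u=1 v=1 z=1 r=0 y=0 n0=1 p=0 clk=0
t0.Δ1 q=1 x=1 u=1 v=1 z=1 r=0 y=0 n0=1 p=0 clk=1
t0.Δ2 q=0 x=1 u=1 v=1 z=1 r=1 y=0 n0=1 p=0 clk=1
t0.Δ3 q=0 x=0 u=0 v=1 z=1 r=1 y=0 n0=1 p=1 clk=1
t0.Δ4 q=0 x=0 u=0 v=1 z=1 r=1 y=0 n0=1 p=0 clk=1
t0.Δ5 q=0 x=0 u=0 v=0 z=1 r=1 y=0 n0=1 p=0 clk=1
t1.Δ0 q=0 x=0 u=0 v=0 z=1 r=1 y=0 n0=1 p=0 clk=1
t1.Δ1 q=0 x=0 u=0 v=0 z=1 r=1 y=0 n0=1 p=0 clk=0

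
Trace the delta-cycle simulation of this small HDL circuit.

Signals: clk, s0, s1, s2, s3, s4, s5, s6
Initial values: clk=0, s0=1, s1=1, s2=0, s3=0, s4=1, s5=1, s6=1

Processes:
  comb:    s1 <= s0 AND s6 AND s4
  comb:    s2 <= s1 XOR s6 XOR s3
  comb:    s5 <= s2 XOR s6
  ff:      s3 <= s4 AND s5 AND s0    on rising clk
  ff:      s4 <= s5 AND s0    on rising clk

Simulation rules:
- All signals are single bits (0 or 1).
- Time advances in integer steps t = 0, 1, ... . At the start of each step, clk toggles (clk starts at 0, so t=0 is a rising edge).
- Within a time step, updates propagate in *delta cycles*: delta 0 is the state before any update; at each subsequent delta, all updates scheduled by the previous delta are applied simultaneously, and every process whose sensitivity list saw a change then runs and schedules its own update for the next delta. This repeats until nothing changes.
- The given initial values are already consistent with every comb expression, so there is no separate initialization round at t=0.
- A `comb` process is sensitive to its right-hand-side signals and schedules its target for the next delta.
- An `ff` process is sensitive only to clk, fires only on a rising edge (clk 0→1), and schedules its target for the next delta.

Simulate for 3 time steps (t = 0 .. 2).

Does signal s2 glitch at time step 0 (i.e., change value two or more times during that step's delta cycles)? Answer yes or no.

[bits: s3,s1,s5,s0,s4,s6,clk,s2]
t=0: Δ0=01111100 Δ1=01111110 Δ2=11111110 Δ3=11111111 Δ4=11011111 | 4Δ
t=1: Δ0=11011111 Δ1=11011101 | 1Δ
t=2: Δ0=11011101 Δ1=11011111 Δ2=01010111 Δ3=00010110 Δ4=00110111 Δ5=00010111 | 5Δ

no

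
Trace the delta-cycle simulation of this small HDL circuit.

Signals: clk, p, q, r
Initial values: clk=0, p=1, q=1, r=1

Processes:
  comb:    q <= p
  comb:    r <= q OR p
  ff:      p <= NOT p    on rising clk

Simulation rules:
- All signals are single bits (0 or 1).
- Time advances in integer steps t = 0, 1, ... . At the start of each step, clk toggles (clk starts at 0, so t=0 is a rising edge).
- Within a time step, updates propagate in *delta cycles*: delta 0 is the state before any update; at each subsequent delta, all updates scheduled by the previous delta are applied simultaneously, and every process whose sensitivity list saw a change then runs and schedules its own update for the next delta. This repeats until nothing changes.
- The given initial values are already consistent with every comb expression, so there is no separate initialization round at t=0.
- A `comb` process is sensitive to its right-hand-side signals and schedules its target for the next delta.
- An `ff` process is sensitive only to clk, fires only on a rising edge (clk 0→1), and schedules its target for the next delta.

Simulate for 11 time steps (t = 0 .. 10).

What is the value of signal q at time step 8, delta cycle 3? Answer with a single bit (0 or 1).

t0.Δ0 p=1 clk=0 q=1 r=1
t0.Δ1 p=1 clk=1 q=1 r=1
t0.Δ2 p=0 clk=1 q=1 r=1
t0.Δ3 p=0 clk=1 q=0 r=1
t0.Δ4 p=0 clk=1 q=0 r=0
t1.Δ0 p=0 clk=1 q=0 r=0
t1.Δ1 p=0 clk=0 q=0 r=0
t2.Δ0 p=0 clk=0 q=0 r=0
t2.Δ1 p=0 clk=1 q=0 r=0
t2.Δ2 p=1 clk=1 q=0 r=0
t2.Δ3 p=1 clk=1 q=1 r=1
t3.Δ0 p=1 clk=1 q=1 r=1
t3.Δ1 p=1 clk=0 q=1 r=1
t4.Δ0 p=1 clk=0 q=1 r=1
t4.Δ1 p=1 clk=1 q=1 r=1
t4.Δ2 p=0 clk=1 q=1 r=1
t4.Δ3 p=0 clk=1 q=0 r=1
t4.Δ4 p=0 clk=1 q=0 r=0
t5.Δ0 p=0 clk=1 q=0 r=0
t5.Δ1 p=0 clk=0 q=0 r=0
t6.Δ0 p=0 clk=0 q=0 r=0
t6.Δ1 p=0 clk=1 q=0 r=0
t6.Δ2 p=1 clk=1 q=0 r=0
t6.Δ3 p=1 clk=1 q=1 r=1
t7.Δ0 p=1 clk=1 q=1 r=1
t7.Δ1 p=1 clk=0 q=1 r=1
t8.Δ0 p=1 clk=0 q=1 r=1
t8.Δ1 p=1 clk=1 q=1 r=1
t8.Δ2 p=0 clk=1 q=1 r=1
t8.Δ3 p=0 clk=1 q=0 r=1
t8.Δ4 p=0 clk=1 q=0 r=0
t9.Δ0 p=0 clk=1 q=0 r=0
t9.Δ1 p=0 clk=0 q=0 r=0
t10.Δ0 p=0 clk=0 q=0 r=0
t10.Δ1 p=0 clk=1 q=0 r=0
t10.Δ2 p=1 clk=1 q=0 r=0
t10.Δ3 p=1 clk=1 q=1 r=1

0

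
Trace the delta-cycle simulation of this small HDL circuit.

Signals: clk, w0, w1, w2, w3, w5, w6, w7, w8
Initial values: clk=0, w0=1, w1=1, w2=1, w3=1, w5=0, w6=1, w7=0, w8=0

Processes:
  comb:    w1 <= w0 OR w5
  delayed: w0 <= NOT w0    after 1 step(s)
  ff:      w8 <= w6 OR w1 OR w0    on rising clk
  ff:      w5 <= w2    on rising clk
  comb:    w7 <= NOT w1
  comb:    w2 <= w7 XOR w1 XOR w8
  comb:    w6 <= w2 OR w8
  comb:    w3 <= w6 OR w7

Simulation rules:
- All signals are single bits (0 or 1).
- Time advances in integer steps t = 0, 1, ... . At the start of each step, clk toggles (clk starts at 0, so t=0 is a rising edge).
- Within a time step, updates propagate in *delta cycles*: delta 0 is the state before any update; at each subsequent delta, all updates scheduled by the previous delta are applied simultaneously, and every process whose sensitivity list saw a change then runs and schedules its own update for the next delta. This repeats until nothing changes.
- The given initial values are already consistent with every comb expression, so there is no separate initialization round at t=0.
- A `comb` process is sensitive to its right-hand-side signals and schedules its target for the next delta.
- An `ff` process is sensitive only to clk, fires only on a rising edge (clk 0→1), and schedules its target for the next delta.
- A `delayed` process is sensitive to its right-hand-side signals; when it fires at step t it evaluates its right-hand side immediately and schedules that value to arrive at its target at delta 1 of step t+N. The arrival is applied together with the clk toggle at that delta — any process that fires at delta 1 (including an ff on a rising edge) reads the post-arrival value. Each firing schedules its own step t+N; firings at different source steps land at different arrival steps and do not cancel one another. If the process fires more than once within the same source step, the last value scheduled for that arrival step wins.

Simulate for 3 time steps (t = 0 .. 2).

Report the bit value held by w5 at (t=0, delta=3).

1

t0.Δ0 w2=1 clk=0 w8=0 w5=0 w7=0 w0=1 w6=1 w3=1 w1=1
t0.Δ1 w2=1 clk=1 w8=0 w5=0 w7=0 w0=1 w6=1 w3=1 w1=1
t0.Δ2 w2=1 clk=1 w8=1 w5=1 w7=0 w0=1 w6=1 w3=1 w1=1
t0.Δ3 w2=0 clk=1 w8=1 w5=1 w7=0 w0=1 w6=1 w3=1 w1=1
t1.Δ0 w2=0 clk=1 w8=1 w5=1 w7=0 w0=1 w6=1 w3=1 w1=1
t1.Δ1 w2=0 clk=0 w8=1 w5=1 w7=0 w0=1 w6=1 w3=1 w1=1
t2.Δ0 w2=0 clk=0 w8=1 w5=1 w7=0 w0=1 w6=1 w3=1 w1=1
t2.Δ1 w2=0 clk=1 w8=1 w5=1 w7=0 w0=1 w6=1 w3=1 w1=1
t2.Δ2 w2=0 clk=1 w8=1 w5=0 w7=0 w0=1 w6=1 w3=1 w1=1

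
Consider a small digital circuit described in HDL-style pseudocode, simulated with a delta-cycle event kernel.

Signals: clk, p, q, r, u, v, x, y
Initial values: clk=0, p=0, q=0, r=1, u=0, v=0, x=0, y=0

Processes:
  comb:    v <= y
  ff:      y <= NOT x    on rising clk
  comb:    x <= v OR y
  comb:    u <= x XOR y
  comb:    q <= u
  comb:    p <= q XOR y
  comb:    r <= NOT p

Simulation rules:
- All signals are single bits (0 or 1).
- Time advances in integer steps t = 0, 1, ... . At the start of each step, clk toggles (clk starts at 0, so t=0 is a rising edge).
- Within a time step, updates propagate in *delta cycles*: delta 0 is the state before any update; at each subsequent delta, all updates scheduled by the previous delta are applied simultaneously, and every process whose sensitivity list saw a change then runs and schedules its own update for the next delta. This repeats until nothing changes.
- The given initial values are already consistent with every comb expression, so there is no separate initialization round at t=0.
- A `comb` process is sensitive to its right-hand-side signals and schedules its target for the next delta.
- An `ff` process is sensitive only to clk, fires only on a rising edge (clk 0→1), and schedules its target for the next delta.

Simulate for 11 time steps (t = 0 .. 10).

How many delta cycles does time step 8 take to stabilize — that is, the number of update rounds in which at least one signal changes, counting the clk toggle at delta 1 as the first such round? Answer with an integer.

[bits: p,x,u,clk,v,q,r,y]
t=0: Δ0=00000010 Δ1=00010010 Δ2=00010011 Δ3=11111011 Δ4=11011101 Δ5=01011001 Δ6=11011011 Δ7=11011001 | 7Δ
t=1: Δ0=11011001 Δ1=11001001 | 1Δ
t=2: Δ0=11001001 Δ1=11011001 Δ2=11011000 Δ3=01110000 Δ4=00110110 Δ5=10010110 Δ6=10010000 Δ7=00010000 Δ8=00010010 | 8Δ
t=3: Δ0=00010010 Δ1=00000010 | 1Δ
t=4: Δ0=00000010 Δ1=00010010 Δ2=00010011 Δ3=11111011 Δ4=11011101 Δ5=01011001 Δ6=11011011 Δ7=11011001 | 7Δ
t=5: Δ0=11011001 Δ1=11001001 | 1Δ
t=6: Δ0=11001001 Δ1=11011001 Δ2=11011000 Δ3=01110000 Δ4=00110110 Δ5=10010110 Δ6=10010000 Δ7=00010000 Δ8=00010010 | 8Δ
t=7: Δ0=00010010 Δ1=00000010 | 1Δ
t=8: Δ0=00000010 Δ1=00010010 Δ2=00010011 Δ3=11111011 Δ4=11011101 Δ5=01011001 Δ6=11011011 Δ7=11011001 | 7Δ
t=9: Δ0=11011001 Δ1=11001001 | 1Δ
t=10: Δ0=11001001 Δ1=11011001 Δ2=11011000 Δ3=01110000 Δ4=00110110 Δ5=10010110 Δ6=10010000 Δ7=00010000 Δ8=00010010 | 8Δ

7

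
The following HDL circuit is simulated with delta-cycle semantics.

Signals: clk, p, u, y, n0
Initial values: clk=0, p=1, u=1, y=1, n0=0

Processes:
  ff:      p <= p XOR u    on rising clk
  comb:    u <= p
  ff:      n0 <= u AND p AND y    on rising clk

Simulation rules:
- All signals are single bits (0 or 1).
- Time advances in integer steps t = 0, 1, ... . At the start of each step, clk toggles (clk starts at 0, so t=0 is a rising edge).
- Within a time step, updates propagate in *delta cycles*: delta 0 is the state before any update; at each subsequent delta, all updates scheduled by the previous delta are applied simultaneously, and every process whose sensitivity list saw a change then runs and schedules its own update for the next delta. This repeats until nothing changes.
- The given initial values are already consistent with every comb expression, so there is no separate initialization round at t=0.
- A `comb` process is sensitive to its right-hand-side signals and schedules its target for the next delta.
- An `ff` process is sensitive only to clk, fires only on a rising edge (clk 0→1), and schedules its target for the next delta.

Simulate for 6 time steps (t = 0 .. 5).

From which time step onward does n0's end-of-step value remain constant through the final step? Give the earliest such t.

t=0 Δ0: u=1 y=1 clk=0 n0=0 p=1
  Δ1: clk:0→1
  Δ2: n0:0→1, p:1→0
  Δ3: u:1→0
  (3Δ to stable)
t=1 Δ0: u=0 y=1 clk=1 n0=1 p=0
  Δ1: clk:1→0
  (1Δ to stable)
t=2 Δ0: u=0 y=1 clk=0 n0=1 p=0
  Δ1: clk:0→1
  Δ2: n0:1→0
  (2Δ to stable)
t=3 Δ0: u=0 y=1 clk=1 n0=0 p=0
  Δ1: clk:1→0
  (1Δ to stable)
t=4 Δ0: u=0 y=1 clk=0 n0=0 p=0
  Δ1: clk:0→1
  (1Δ to stable)
t=5 Δ0: u=0 y=1 clk=1 n0=0 p=0
  Δ1: clk:1→0
  (1Δ to stable)

2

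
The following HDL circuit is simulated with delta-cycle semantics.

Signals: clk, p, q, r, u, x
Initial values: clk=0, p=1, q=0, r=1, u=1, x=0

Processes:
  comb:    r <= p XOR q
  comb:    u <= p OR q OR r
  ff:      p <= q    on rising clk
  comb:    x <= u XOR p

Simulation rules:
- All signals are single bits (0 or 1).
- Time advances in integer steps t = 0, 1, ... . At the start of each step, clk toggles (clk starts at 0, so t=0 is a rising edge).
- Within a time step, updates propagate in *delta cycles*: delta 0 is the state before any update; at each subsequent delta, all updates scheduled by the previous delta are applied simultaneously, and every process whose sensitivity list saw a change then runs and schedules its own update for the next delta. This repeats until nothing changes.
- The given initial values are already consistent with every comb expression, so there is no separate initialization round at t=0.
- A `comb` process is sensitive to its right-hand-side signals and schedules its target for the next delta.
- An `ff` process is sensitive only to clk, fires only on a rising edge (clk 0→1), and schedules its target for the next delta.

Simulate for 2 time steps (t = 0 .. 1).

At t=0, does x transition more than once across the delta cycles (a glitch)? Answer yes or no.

yes

t0.Δ0 p=1 q=0 clk=0 x=0 r=1 u=1
t0.Δ1 p=1 q=0 clk=1 x=0 r=1 u=1
t0.Δ2 p=0 q=0 clk=1 x=0 r=1 u=1
t0.Δ3 p=0 q=0 clk=1 x=1 r=0 u=1
t0.Δ4 p=0 q=0 clk=1 x=1 r=0 u=0
t0.Δ5 p=0 q=0 clk=1 x=0 r=0 u=0
t1.Δ0 p=0 q=0 clk=1 x=0 r=0 u=0
t1.Δ1 p=0 q=0 clk=0 x=0 r=0 u=0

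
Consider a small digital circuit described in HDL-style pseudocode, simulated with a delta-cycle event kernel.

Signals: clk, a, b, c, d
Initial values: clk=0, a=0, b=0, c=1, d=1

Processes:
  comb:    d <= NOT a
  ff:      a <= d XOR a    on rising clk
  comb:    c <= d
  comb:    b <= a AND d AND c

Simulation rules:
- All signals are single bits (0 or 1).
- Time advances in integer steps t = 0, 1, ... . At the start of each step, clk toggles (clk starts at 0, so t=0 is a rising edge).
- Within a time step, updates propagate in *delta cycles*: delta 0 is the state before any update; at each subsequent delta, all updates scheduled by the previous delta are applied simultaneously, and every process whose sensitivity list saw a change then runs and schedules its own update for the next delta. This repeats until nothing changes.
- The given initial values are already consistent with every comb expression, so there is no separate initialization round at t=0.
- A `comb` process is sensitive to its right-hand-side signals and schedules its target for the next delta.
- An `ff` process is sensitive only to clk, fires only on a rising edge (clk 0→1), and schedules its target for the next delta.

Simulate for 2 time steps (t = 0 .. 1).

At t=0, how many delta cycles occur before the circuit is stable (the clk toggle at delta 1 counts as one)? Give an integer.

t=0 Δ0: clk=0 b=0 a=0 c=1 d=1
  Δ1: clk:0→1
  Δ2: a:0→1
  Δ3: b:0→1, d:1→0
  Δ4: b:1→0, c:1→0
  (4Δ to stable)
t=1 Δ0: clk=1 b=0 a=1 c=0 d=0
  Δ1: clk:1→0
  (1Δ to stable)

4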